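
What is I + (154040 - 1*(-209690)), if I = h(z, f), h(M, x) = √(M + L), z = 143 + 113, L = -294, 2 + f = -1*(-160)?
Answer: 363730 + I*√38 ≈ 3.6373e+5 + 6.1644*I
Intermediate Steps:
f = 158 (f = -2 - 1*(-160) = -2 + 160 = 158)
z = 256
h(M, x) = √(-294 + M) (h(M, x) = √(M - 294) = √(-294 + M))
I = I*√38 (I = √(-294 + 256) = √(-38) = I*√38 ≈ 6.1644*I)
I + (154040 - 1*(-209690)) = I*√38 + (154040 - 1*(-209690)) = I*√38 + (154040 + 209690) = I*√38 + 363730 = 363730 + I*√38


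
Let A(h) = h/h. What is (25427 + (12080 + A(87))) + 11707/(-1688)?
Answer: 63301797/1688 ≈ 37501.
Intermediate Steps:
A(h) = 1
(25427 + (12080 + A(87))) + 11707/(-1688) = (25427 + (12080 + 1)) + 11707/(-1688) = (25427 + 12081) + 11707*(-1/1688) = 37508 - 11707/1688 = 63301797/1688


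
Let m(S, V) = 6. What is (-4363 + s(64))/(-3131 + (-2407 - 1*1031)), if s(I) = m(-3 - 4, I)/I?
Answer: 139613/210208 ≈ 0.66417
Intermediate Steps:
s(I) = 6/I
(-4363 + s(64))/(-3131 + (-2407 - 1*1031)) = (-4363 + 6/64)/(-3131 + (-2407 - 1*1031)) = (-4363 + 6*(1/64))/(-3131 + (-2407 - 1031)) = (-4363 + 3/32)/(-3131 - 3438) = -139613/32/(-6569) = -139613/32*(-1/6569) = 139613/210208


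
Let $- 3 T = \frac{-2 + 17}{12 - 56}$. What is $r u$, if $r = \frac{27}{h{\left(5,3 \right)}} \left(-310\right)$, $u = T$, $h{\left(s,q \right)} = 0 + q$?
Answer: $- \frac{6975}{22} \approx -317.05$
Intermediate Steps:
$T = \frac{5}{44}$ ($T = - \frac{\left(-2 + 17\right) \frac{1}{12 - 56}}{3} = - \frac{15 \frac{1}{-44}}{3} = - \frac{15 \left(- \frac{1}{44}\right)}{3} = \left(- \frac{1}{3}\right) \left(- \frac{15}{44}\right) = \frac{5}{44} \approx 0.11364$)
$h{\left(s,q \right)} = q$
$u = \frac{5}{44} \approx 0.11364$
$r = -2790$ ($r = \frac{27}{3} \left(-310\right) = 27 \cdot \frac{1}{3} \left(-310\right) = 9 \left(-310\right) = -2790$)
$r u = \left(-2790\right) \frac{5}{44} = - \frac{6975}{22}$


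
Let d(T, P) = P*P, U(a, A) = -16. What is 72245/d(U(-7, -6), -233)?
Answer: 72245/54289 ≈ 1.3307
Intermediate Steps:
d(T, P) = P²
72245/d(U(-7, -6), -233) = 72245/((-233)²) = 72245/54289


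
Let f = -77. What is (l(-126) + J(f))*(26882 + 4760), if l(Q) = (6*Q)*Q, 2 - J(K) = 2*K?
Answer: 3019026504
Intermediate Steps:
J(K) = 2 - 2*K
l(Q) = 6*Q²
(l(-126) + J(f))*(26882 + 4760) = (6*(-126)² + (2 - 2*(-77)))*(26882 + 4760) = (6*15876 + (2 + 154))*31642 = (95256 + 156)*31642 = 95412*31642 = 3019026504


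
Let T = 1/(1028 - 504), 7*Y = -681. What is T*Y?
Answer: -681/3668 ≈ -0.18566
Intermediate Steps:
Y = -681/7 (Y = (1/7)*(-681) = -681/7 ≈ -97.286)
T = 1/524 ≈ 0.0019084
T*Y = (1/524)*(-681/7) = -681/3668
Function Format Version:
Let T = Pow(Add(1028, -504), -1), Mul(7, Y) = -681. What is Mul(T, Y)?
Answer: Rational(-681, 3668) ≈ -0.18566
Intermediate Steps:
Y = Rational(-681, 7) (Y = Mul(Rational(1, 7), -681) = Rational(-681, 7) ≈ -97.286)
T = Rational(1, 524) (T = Pow(524, -1) = Rational(1, 524) ≈ 0.0019084)
Mul(T, Y) = Mul(Rational(1, 524), Rational(-681, 7)) = Rational(-681, 3668)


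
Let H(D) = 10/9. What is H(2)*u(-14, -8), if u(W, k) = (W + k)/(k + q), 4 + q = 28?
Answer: -55/36 ≈ -1.5278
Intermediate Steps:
q = 24 (q = -4 + 28 = 24)
u(W, k) = (W + k)/(24 + k) (u(W, k) = (W + k)/(k + 24) = (W + k)/(24 + k))
H(D) = 10/9 (H(D) = 10*(⅑) = 10/9)
H(2)*u(-14, -8) = 10*((-14 - 8)/(24 - 8))/9 = 10*(-22/16)/9 = 10*((1/16)*(-22))/9 = (10/9)*(-11/8) = -55/36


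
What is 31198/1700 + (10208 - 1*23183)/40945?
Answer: 125534461/6960650 ≈ 18.035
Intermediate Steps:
31198/1700 + (10208 - 1*23183)/40945 = 31198*(1/1700) + (10208 - 23183)*(1/40945) = 15599/850 - 12975*1/40945 = 15599/850 - 2595/8189 = 125534461/6960650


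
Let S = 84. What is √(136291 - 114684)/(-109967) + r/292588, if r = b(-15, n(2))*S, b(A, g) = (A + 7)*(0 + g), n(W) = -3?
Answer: 504/73147 - √21607/109967 ≈ 0.0055535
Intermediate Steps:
b(A, g) = g*(7 + A) (b(A, g) = (7 + A)*g = g*(7 + A))
r = 2016 (r = -3*(7 - 15)*84 = -3*(-8)*84 = 24*84 = 2016)
√(136291 - 114684)/(-109967) + r/292588 = √(136291 - 114684)/(-109967) + 2016/292588 = √21607*(-1/109967) + 2016*(1/292588) = -√21607/109967 + 504/73147 = 504/73147 - √21607/109967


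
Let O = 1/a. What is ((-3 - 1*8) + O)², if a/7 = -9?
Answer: 481636/3969 ≈ 121.35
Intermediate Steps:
a = -63 (a = 7*(-9) = -63)
O = -1/63 (O = 1/(-63) = -1/63 ≈ -0.015873)
((-3 - 1*8) + O)² = ((-3 - 1*8) - 1/63)² = ((-3 - 8) - 1/63)² = (-11 - 1/63)² = (-694/63)² = 481636/3969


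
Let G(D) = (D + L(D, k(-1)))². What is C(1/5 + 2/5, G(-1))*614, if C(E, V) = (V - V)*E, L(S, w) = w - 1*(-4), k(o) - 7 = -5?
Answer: 0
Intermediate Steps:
k(o) = 2 (k(o) = 7 - 5 = 2)
L(S, w) = 4 + w (L(S, w) = w + 4 = 4 + w)
G(D) = (6 + D)² (G(D) = (D + (4 + 2))² = (D + 6)² = (6 + D)²)
C(E, V) = 0 (C(E, V) = 0*E = 0)
C(1/5 + 2/5, G(-1))*614 = 0*614 = 0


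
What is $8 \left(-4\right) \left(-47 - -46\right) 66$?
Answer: $2112$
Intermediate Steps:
$8 \left(-4\right) \left(-47 - -46\right) 66 = - 32 \left(-47 + 46\right) 66 = \left(-32\right) \left(-1\right) 66 = 32 \cdot 66 = 2112$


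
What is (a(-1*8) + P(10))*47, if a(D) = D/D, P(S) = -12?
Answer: -517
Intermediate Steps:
a(D) = 1
(a(-1*8) + P(10))*47 = (1 - 12)*47 = -11*47 = -517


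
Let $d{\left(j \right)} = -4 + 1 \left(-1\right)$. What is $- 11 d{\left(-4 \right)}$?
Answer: $55$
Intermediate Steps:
$d{\left(j \right)} = -5$ ($d{\left(j \right)} = -4 - 1 = -5$)
$- 11 d{\left(-4 \right)} = \left(-11\right) \left(-5\right) = 55$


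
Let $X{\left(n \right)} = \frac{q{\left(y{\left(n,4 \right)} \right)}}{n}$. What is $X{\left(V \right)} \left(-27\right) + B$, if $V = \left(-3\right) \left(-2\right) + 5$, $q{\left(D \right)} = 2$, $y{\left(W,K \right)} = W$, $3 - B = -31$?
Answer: $\frac{320}{11} \approx 29.091$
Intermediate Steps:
$B = 34$ ($B = 3 - -31 = 3 + 31 = 34$)
$V = 11$ ($V = 6 + 5 = 11$)
$X{\left(n \right)} = \frac{2}{n}$
$X{\left(V \right)} \left(-27\right) + B = \frac{2}{11} \left(-27\right) + 34 = - \frac{54}{11} + 34 = \frac{320}{11}$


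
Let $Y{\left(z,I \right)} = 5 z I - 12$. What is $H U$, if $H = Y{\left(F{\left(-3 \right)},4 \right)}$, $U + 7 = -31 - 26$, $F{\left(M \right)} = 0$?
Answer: $768$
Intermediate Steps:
$U = -64$ ($U = -7 - 57 = -64$)
$Y{\left(z,I \right)} = -12 + 5 I z$ ($Y{\left(z,I \right)} = 5 I z - 12 = -12 + 5 I z$)
$H = -12$ ($H = -12 + 5 \cdot 4 \cdot 0 = -12 + 0 = -12$)
$H U = \left(-12\right) \left(-64\right) = 768$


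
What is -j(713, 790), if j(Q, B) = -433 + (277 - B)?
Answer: 946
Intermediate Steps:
j(Q, B) = -156 - B
-j(713, 790) = -(-156 - 1*790) = -(-156 - 790) = -1*(-946) = 946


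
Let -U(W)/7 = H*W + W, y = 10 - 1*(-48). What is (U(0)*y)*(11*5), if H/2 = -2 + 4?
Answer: 0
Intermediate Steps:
H = 4 (H = 2*(-2 + 4) = 2*2 = 4)
y = 58 (y = 10 + 48 = 58)
U(W) = -35*W (U(W) = -7*(4*W + W) = -35*W)
(U(0)*y)*(11*5) = (-35*0*58)*(11*5) = (0*58)*55 = 0*55 = 0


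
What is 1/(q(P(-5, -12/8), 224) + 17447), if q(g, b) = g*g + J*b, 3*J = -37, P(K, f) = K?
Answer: 3/44128 ≈ 6.7984e-5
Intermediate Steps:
J = -37/3 (J = (⅓)*(-37) = -37/3 ≈ -12.333)
q(g, b) = g² - 37*b/3 (q(g, b) = g*g - 37*b/3 = g² - 37*b/3)
1/(q(P(-5, -12/8), 224) + 17447) = 1/(((-5)² - 37/3*224) + 17447) = 1/((25 - 8288/3) + 17447) = 1/(-8213/3 + 17447) = 1/(44128/3) = 3/44128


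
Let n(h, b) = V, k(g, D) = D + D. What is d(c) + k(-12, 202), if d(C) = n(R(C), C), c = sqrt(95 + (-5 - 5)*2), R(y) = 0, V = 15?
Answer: 419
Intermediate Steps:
k(g, D) = 2*D
c = 5*sqrt(3) (c = sqrt(95 - 10*2) = sqrt(95 - 20) = sqrt(75) = 5*sqrt(3) ≈ 8.6602)
n(h, b) = 15
d(C) = 15
d(c) + k(-12, 202) = 15 + 2*202 = 15 + 404 = 419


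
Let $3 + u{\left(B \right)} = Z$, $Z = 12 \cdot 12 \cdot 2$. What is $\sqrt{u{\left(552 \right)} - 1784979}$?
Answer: $i \sqrt{1784694} \approx 1335.9 i$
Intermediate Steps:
$Z = 288$ ($Z = 144 \cdot 2 = 288$)
$u{\left(B \right)} = 285$ ($u{\left(B \right)} = -3 + 288 = 285$)
$\sqrt{u{\left(552 \right)} - 1784979} = \sqrt{285 - 1784979} = \sqrt{-1784694} = i \sqrt{1784694}$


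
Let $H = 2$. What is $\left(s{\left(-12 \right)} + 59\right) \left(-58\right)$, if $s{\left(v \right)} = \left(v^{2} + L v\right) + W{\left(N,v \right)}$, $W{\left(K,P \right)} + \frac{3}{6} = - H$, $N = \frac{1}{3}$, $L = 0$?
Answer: $-11629$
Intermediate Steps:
$N = \frac{1}{3} \approx 0.33333$
$W{\left(K,P \right)} = - \frac{5}{2}$ ($W{\left(K,P \right)} = - \frac{1}{2} - 2 = - \frac{5}{2}$)
$s{\left(v \right)} = - \frac{5}{2} + v^{2}$ ($s{\left(v \right)} = \left(v^{2} + 0 v\right) - \frac{5}{2} = \left(v^{2} + 0\right) - \frac{5}{2} = v^{2} - \frac{5}{2} = - \frac{5}{2} + v^{2}$)
$\left(s{\left(-12 \right)} + 59\right) \left(-58\right) = \left(\left(- \frac{5}{2} + \left(-12\right)^{2}\right) + 59\right) \left(-58\right) = \left(\left(- \frac{5}{2} + 144\right) + 59\right) \left(-58\right) = \left(\frac{283}{2} + 59\right) \left(-58\right) = \frac{401}{2} \left(-58\right) = -11629$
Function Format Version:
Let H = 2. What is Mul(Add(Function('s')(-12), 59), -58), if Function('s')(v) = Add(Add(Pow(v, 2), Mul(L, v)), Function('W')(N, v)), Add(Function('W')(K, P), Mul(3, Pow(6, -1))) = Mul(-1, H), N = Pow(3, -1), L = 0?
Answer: -11629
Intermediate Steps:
N = Rational(1, 3) ≈ 0.33333
Function('W')(K, P) = Rational(-5, 2) (Function('W')(K, P) = Add(Rational(-1, 2), Mul(-1, 2)) = Add(Rational(-1, 2), -2) = Rational(-5, 2))
Function('s')(v) = Add(Rational(-5, 2), Pow(v, 2)) (Function('s')(v) = Add(Add(Pow(v, 2), Mul(0, v)), Rational(-5, 2)) = Add(Add(Pow(v, 2), 0), Rational(-5, 2)) = Add(Pow(v, 2), Rational(-5, 2)) = Add(Rational(-5, 2), Pow(v, 2)))
Mul(Add(Function('s')(-12), 59), -58) = Mul(Add(Add(Rational(-5, 2), Pow(-12, 2)), 59), -58) = Mul(Add(Add(Rational(-5, 2), 144), 59), -58) = Mul(Add(Rational(283, 2), 59), -58) = Mul(Rational(401, 2), -58) = -11629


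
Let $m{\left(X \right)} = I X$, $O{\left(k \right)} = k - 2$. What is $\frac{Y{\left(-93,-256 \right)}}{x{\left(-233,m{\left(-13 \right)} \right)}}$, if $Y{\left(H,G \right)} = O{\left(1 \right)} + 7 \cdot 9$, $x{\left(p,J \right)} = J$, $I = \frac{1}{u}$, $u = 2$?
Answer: $- \frac{124}{13} \approx -9.5385$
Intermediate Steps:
$O{\left(k \right)} = -2 + k$
$I = \frac{1}{2} \approx 0.5$
$m{\left(X \right)} = \frac{X}{2}$
$Y{\left(H,G \right)} = 62$ ($Y{\left(H,G \right)} = \left(-2 + 1\right) + 7 \cdot 9 = -1 + 63 = 62$)
$\frac{Y{\left(-93,-256 \right)}}{x{\left(-233,m{\left(-13 \right)} \right)}} = \frac{62}{\frac{1}{2} \left(-13\right)} = \frac{62}{- \frac{13}{2}} = 62 \left(- \frac{2}{13}\right) = - \frac{124}{13}$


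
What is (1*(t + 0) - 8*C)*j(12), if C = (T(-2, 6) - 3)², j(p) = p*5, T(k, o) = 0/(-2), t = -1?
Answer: -4380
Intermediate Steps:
T(k, o) = 0 (T(k, o) = 0*(-½) = 0)
j(p) = 5*p
C = 9 (C = (0 - 3)² = (-3)² = 9)
(1*(t + 0) - 8*C)*j(12) = (1*(-1 + 0) - 8*9)*(5*12) = (1*(-1) - 72)*60 = (-1 - 72)*60 = -73*60 = -4380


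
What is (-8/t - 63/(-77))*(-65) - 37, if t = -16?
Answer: -2699/22 ≈ -122.68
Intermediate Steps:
(-8/t - 63/(-77))*(-65) - 37 = (-8/(-16) - 63/(-77))*(-65) - 37 = (-8*(-1/16) - 63*(-1/77))*(-65) - 37 = (1/2 + 9/11)*(-65) - 37 = (29/22)*(-65) - 37 = -1885/22 - 37 = -2699/22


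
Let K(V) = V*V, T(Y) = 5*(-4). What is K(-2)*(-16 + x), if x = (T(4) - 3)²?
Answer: 2052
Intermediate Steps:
T(Y) = -20
K(V) = V²
x = 529 (x = (-20 - 3)² = (-23)² = 529)
K(-2)*(-16 + x) = (-2)²*(-16 + 529) = 4*513 = 2052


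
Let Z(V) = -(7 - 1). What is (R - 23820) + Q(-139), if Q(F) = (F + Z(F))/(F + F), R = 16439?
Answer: -2051773/278 ≈ -7380.5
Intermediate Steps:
Z(V) = -6 (Z(V) = -1*6 = -6)
Q(F) = (-6 + F)/(2*F) (Q(F) = (F - 6)/(F + F) = (-6 + F)/((2*F)) = (-6 + F)*(1/(2*F)) = (-6 + F)/(2*F))
(R - 23820) + Q(-139) = (16439 - 23820) + (½)*(-6 - 139)/(-139) = -7381 + (½)*(-1/139)*(-145) = -7381 + 145/278 = -2051773/278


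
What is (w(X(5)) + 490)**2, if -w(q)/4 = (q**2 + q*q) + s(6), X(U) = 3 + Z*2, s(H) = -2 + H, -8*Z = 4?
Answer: 195364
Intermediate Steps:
Z = -1/2 (Z = -1/8*4 = -1/2 ≈ -0.50000)
X(U) = 2 (X(U) = 3 - 1/2*2 = 3 - 1 = 2)
w(q) = -16 - 8*q**2 (w(q) = -4*((q**2 + q*q) + (-2 + 6)) = -4*((q**2 + q**2) + 4) = -4*(2*q**2 + 4) = -4*(4 + 2*q**2) = -16 - 8*q**2)
(w(X(5)) + 490)**2 = ((-16 - 8*2**2) + 490)**2 = ((-16 - 8*4) + 490)**2 = ((-16 - 32) + 490)**2 = (-48 + 490)**2 = 442**2 = 195364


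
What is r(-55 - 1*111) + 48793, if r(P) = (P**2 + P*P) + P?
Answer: 103739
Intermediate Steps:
r(P) = P + 2*P**2 (r(P) = (P**2 + P**2) + P = 2*P**2 + P = P + 2*P**2)
r(-55 - 1*111) + 48793 = (-55 - 1*111)*(1 + 2*(-55 - 1*111)) + 48793 = (-55 - 111)*(1 + 2*(-55 - 111)) + 48793 = -166*(1 + 2*(-166)) + 48793 = -166*(1 - 332) + 48793 = -166*(-331) + 48793 = 54946 + 48793 = 103739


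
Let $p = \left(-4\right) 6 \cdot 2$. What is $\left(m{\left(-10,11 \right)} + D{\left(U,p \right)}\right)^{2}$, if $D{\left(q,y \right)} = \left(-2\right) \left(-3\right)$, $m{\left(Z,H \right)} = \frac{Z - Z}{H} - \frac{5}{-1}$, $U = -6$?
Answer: $121$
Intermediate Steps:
$m{\left(Z,H \right)} = 5$ ($m{\left(Z,H \right)} = \frac{0}{H} - -5 = 0 + 5 = 5$)
$p = -48$ ($p = \left(-24\right) 2 = -48$)
$D{\left(q,y \right)} = 6$
$\left(m{\left(-10,11 \right)} + D{\left(U,p \right)}\right)^{2} = \left(5 + 6\right)^{2} = 11^{2} = 121$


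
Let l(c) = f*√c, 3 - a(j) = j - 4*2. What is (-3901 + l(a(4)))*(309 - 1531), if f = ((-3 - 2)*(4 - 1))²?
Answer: 4767022 - 274950*√7 ≈ 4.0396e+6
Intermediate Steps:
a(j) = 11 - j (a(j) = 3 - (j - 4*2) = 3 - (j - 8) = 3 - (-8 + j) = 3 + (8 - j) = 11 - j)
f = 225 (f = (-5*3)² = (-15)² = 225)
l(c) = 225*√c
(-3901 + l(a(4)))*(309 - 1531) = (-3901 + 225*√(11 - 1*4))*(309 - 1531) = (-3901 + 225*√(11 - 4))*(-1222) = (-3901 + 225*√7)*(-1222) = 4767022 - 274950*√7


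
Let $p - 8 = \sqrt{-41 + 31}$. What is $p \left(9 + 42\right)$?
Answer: $408 + 51 i \sqrt{10} \approx 408.0 + 161.28 i$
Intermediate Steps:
$p = 8 + i \sqrt{10}$ ($p = 8 + \sqrt{-41 + 31} = 8 + \sqrt{-10} = 8 + i \sqrt{10} \approx 8.0 + 3.1623 i$)
$p \left(9 + 42\right) = \left(8 + i \sqrt{10}\right) \left(9 + 42\right) = \left(8 + i \sqrt{10}\right) 51 = 408 + 51 i \sqrt{10}$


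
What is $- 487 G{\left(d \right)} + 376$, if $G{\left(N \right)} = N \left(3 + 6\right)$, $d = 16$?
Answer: $-69752$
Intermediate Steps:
$G{\left(N \right)} = 9 N$ ($G{\left(N \right)} = N 9 = 9 N$)
$- 487 G{\left(d \right)} + 376 = - 487 \cdot 9 \cdot 16 + 376 = \left(-487\right) 144 + 376 = -70128 + 376 = -69752$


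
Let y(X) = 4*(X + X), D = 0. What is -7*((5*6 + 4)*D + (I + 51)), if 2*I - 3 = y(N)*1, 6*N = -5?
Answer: -2065/6 ≈ -344.17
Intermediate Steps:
N = -⅚ (N = (⅙)*(-5) = -⅚ ≈ -0.83333)
y(X) = 8*X (y(X) = 4*(2*X) = 8*X)
I = -11/6 (I = 3/2 + ((8*(-⅚))*1)/2 = 3/2 + (-20/3*1)/2 = 3/2 + (½)*(-20/3) = 3/2 - 10/3 = -11/6 ≈ -1.8333)
-7*((5*6 + 4)*D + (I + 51)) = -7*((5*6 + 4)*0 + (-11/6 + 51)) = -7*((30 + 4)*0 + 295/6) = -7*(34*0 + 295/6) = -7*(0 + 295/6) = -7*295/6 = -2065/6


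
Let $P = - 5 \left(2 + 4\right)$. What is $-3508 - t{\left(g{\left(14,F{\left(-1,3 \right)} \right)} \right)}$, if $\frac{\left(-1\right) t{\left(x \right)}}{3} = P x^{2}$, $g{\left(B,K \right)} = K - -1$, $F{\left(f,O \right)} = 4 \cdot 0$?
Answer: $-3598$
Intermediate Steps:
$P = -30$ ($P = \left(-5\right) 6 = -30$)
$F{\left(f,O \right)} = 0$
$g{\left(B,K \right)} = 1 + K$ ($g{\left(B,K \right)} = K + 1 = 1 + K$)
$t{\left(x \right)} = 90 x^{2}$ ($t{\left(x \right)} = - 3 \left(- 30 x^{2}\right) = 90 x^{2}$)
$-3508 - t{\left(g{\left(14,F{\left(-1,3 \right)} \right)} \right)} = -3508 - 90 \left(1 + 0\right)^{2} = -3508 - 90 \cdot 1^{2} = -3508 - 90 \cdot 1 = -3508 - 90 = -3598$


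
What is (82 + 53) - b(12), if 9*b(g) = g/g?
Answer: 1214/9 ≈ 134.89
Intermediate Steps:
b(g) = ⅑ (b(g) = (g/g)/9 = (⅑)*1 = ⅑)
(82 + 53) - b(12) = (82 + 53) - 1*⅑ = 135 - ⅑ = 1214/9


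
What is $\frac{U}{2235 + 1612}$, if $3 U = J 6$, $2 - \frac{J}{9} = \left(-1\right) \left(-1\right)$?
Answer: $\frac{18}{3847} \approx 0.004679$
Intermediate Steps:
$J = 9$ ($J = 18 - 9 \left(\left(-1\right) \left(-1\right)\right) = 18 - 9 = 9$)
$U = 18$ ($U = \frac{9 \cdot 6}{3} = \frac{1}{3} \cdot 54 = 18$)
$\frac{U}{2235 + 1612} = \frac{1}{2235 + 1612} \cdot 18 = \frac{1}{3847} \cdot 18 = \frac{18}{3847}$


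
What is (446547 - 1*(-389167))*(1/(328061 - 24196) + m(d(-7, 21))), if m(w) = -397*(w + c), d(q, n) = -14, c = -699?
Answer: 71881708993776924/303865 ≈ 2.3656e+11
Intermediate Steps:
m(w) = 277503 - 397*w (m(w) = -397*(w - 699) = -397*(-699 + w) = 277503 - 397*w)
(446547 - 1*(-389167))*(1/(328061 - 24196) + m(d(-7, 21))) = (446547 - 1*(-389167))*(1/(328061 - 24196) + (277503 - 397*(-14))) = (446547 + 389167)*(1/303865 + (277503 + 5558)) = 835714*(1/303865 + 283061) = 835714*(86012330766/303865) = 71881708993776924/303865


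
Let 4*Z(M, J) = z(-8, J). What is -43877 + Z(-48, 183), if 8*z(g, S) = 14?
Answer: -702025/16 ≈ -43877.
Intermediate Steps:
z(g, S) = 7/4 (z(g, S) = (⅛)*14 = 7/4)
Z(M, J) = 7/16 (Z(M, J) = (¼)*(7/4) = 7/16)
-43877 + Z(-48, 183) = -43877 + 7/16 = -702025/16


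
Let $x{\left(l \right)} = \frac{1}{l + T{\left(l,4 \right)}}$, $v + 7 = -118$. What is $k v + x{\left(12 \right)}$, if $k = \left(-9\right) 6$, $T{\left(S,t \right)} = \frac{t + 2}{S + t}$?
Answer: $\frac{668258}{99} \approx 6750.1$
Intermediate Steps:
$v = -125$ ($v = -7 - 118 = -125$)
$T{\left(S,t \right)} = \frac{2 + t}{S + t}$
$x{\left(l \right)} = \frac{1}{l + \frac{6}{4 + l}}$ ($x{\left(l \right)} = \frac{1}{l + \frac{2 + 4}{l + 4}} = \frac{1}{l + \frac{1}{4 + l} 6} = \frac{1}{l + \frac{6}{4 + l}}$)
$k = -54$
$k v + x{\left(12 \right)} = \left(-54\right) \left(-125\right) + \frac{4 + 12}{6 + 12 \left(4 + 12\right)} = 6750 + \frac{1}{6 + 12 \cdot 16} \cdot 16 = 6750 + \frac{1}{6 + 192} \cdot 16 = 6750 + \frac{1}{198} \cdot 16 = 6750 + \frac{8}{99} = \frac{668258}{99}$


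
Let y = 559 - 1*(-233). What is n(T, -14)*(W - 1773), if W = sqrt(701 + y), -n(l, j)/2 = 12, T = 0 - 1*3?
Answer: 42552 - 24*sqrt(1493) ≈ 41625.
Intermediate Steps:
T = -3 (T = 0 - 3 = -3)
n(l, j) = -24 (n(l, j) = -2*12 = -24)
y = 792 (y = 559 + 233 = 792)
W = sqrt(1493) (W = sqrt(701 + 792) = sqrt(1493) ≈ 38.639)
n(T, -14)*(W - 1773) = -24*(sqrt(1493) - 1773) = -24*(-1773 + sqrt(1493)) = 42552 - 24*sqrt(1493)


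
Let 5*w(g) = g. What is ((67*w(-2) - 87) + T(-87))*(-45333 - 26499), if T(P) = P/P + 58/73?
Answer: 40227888/5 ≈ 8.0456e+6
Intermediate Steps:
T(P) = 131/73 (T(P) = 1 + 58*(1/73) = 1 + 58/73 = 131/73)
w(g) = g/5
((67*w(-2) - 87) + T(-87))*(-45333 - 26499) = ((67*((⅕)*(-2)) - 87) + 131/73)*(-45333 - 26499) = ((67*(-⅖) - 87) + 131/73)*(-71832) = ((-134/5 - 87) + 131/73)*(-71832) = (-569/5 + 131/73)*(-71832) = -40882/365*(-71832) = 40227888/5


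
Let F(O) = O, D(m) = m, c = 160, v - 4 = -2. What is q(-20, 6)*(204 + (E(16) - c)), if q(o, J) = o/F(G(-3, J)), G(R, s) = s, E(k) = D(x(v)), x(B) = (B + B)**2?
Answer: -200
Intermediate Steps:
v = 2 (v = 4 - 2 = 2)
x(B) = 4*B**2 (x(B) = (2*B)**2 = 4*B**2)
E(k) = 16 (E(k) = 4*2**2 = 4*4 = 16)
q(o, J) = o/J
q(-20, 6)*(204 + (E(16) - c)) = (-20/6)*(204 + (16 - 1*160)) = (-20*1/6)*(204 + (16 - 160)) = -10*(204 - 144)/3 = -10/3*60 = -200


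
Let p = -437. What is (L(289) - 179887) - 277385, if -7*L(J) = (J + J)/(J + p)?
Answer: -236866607/518 ≈ -4.5727e+5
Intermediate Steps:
L(J) = -2*J/(7*(-437 + J)) (L(J) = -(J + J)/(7*(J - 437)) = -2*J/(7*(-437 + J)))
(L(289) - 179887) - 277385 = (-2*289/(-3059 + 7*289) - 179887) - 277385 = (-2*289/(-3059 + 2023) - 179887) - 277385 = (-2*289/(-1036) - 179887) - 277385 = (-2*289*(-1/1036) - 179887) - 277385 = (289/518 - 179887) - 277385 = -93181177/518 - 277385 = -236866607/518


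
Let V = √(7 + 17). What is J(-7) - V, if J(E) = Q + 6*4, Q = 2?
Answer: 26 - 2*√6 ≈ 21.101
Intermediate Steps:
J(E) = 26 (J(E) = 2 + 6*4 = 2 + 24 = 26)
V = 2*√6 (V = √24 = 2*√6 ≈ 4.8990)
J(-7) - V = 26 - 2*√6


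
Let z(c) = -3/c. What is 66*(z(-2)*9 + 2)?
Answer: 1023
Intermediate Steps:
66*(z(-2)*9 + 2) = 66*(-3/(-2)*9 + 2) = 66*(-3*(-1/2)*9 + 2) = 66*((3/2)*9 + 2) = 66*(27/2 + 2) = 66*(31/2) = 1023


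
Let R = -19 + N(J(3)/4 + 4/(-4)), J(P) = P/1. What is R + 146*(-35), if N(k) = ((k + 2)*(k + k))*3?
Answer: -41053/8 ≈ -5131.6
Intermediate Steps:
J(P) = P (J(P) = P*1 = P)
N(k) = 6*k*(2 + k) (N(k) = ((2 + k)*(2*k))*3 = (2*k*(2 + k))*3 = 6*k*(2 + k))
R = -173/8 (R = -19 + 6*(3/4 + 4/(-4))*(2 + (3/4 + 4/(-4))) = -19 + 6*(3*(1/4) + 4*(-1/4))*(2 + (3*(1/4) + 4*(-1/4))) = -19 + 6*(3/4 - 1)*(2 + (3/4 - 1)) = -19 + 6*(-1/4)*(2 - 1/4) = -19 + 6*(-1/4)*(7/4) = -19 - 21/8 = -173/8 ≈ -21.625)
R + 146*(-35) = -173/8 + 146*(-35) = -173/8 - 5110 = -41053/8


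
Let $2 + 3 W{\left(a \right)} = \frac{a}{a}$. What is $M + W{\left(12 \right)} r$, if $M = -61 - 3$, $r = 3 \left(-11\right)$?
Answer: $-53$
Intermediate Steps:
$W{\left(a \right)} = - \frac{1}{3}$ ($W{\left(a \right)} = - \frac{2}{3} + \frac{a \frac{1}{a}}{3} = - \frac{2}{3} + \frac{1}{3} \cdot 1 = - \frac{2}{3} + \frac{1}{3} = - \frac{1}{3}$)
$r = -33$
$M = -64$ ($M = -61 - 3 = -64$)
$M + W{\left(12 \right)} r = -64 - -11 = -64 + 11 = -53$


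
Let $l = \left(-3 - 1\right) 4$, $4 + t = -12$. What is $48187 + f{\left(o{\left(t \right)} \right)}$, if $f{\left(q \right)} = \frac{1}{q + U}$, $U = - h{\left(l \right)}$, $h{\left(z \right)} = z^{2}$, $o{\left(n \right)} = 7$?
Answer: $\frac{11998562}{249} \approx 48187.0$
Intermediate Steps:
$t = -16$ ($t = -4 - 12 = -16$)
$l = -16$ ($l = \left(-4\right) 4 = -16$)
$U = -256$ ($U = - \left(-16\right)^{2} = \left(-1\right) 256 = -256$)
$f{\left(q \right)} = \frac{1}{-256 + q}$ ($f{\left(q \right)} = \frac{1}{q - 256} = \frac{1}{-256 + q}$)
$48187 + f{\left(o{\left(t \right)} \right)} = 48187 + \frac{1}{-256 + 7} = 48187 + \frac{1}{-249} = 48187 - \frac{1}{249} = \frac{11998562}{249}$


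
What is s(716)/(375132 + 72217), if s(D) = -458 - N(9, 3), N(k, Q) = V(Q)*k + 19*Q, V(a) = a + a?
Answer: -569/447349 ≈ -0.0012719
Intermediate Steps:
V(a) = 2*a
N(k, Q) = 19*Q + 2*Q*k (N(k, Q) = (2*Q)*k + 19*Q = 2*Q*k + 19*Q = 19*Q + 2*Q*k)
s(D) = -569 (s(D) = -458 - 3*(19 + 2*9) = -458 - 3*(19 + 18) = -458 - 3*37 = -458 - 1*111 = -458 - 111 = -569)
s(716)/(375132 + 72217) = -569/(375132 + 72217) = -569/447349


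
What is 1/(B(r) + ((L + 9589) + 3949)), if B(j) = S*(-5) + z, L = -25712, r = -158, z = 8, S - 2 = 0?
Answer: -1/12176 ≈ -8.2129e-5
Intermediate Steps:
S = 2 (S = 2 + 0 = 2)
B(j) = -2 (B(j) = 2*(-5) + 8 = -10 + 8 = -2)
1/(B(r) + ((L + 9589) + 3949)) = 1/(-2 + ((-25712 + 9589) + 3949)) = 1/(-2 + (-16123 + 3949)) = 1/(-2 - 12174) = 1/(-12176) = -1/12176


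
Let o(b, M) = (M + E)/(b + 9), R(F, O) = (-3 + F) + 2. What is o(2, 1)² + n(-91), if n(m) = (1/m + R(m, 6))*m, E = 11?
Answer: 1013277/121 ≈ 8374.2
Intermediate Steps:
R(F, O) = -1 + F
o(b, M) = (11 + M)/(9 + b) (o(b, M) = (M + 11)/(b + 9) = (11 + M)/(9 + b))
n(m) = m*(-1 + m + 1/m) (n(m) = (1/m + (-1 + m))*m = (-1 + m + 1/m)*m = m*(-1 + m + 1/m))
o(2, 1)² + n(-91) = ((11 + 1)/(9 + 2))² + (1 - 91*(-1 - 91)) = (12/11)² + (1 - 91*(-92)) = ((1/11)*12)² + (1 + 8372) = (12/11)² + 8373 = 144/121 + 8373 = 1013277/121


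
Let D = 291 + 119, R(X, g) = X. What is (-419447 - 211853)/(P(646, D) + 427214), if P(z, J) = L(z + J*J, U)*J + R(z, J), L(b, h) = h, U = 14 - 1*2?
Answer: -31565/21639 ≈ -1.4587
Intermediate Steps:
U = 12 (U = 14 - 2 = 12)
D = 410
P(z, J) = z + 12*J (P(z, J) = 12*J + z = z + 12*J)
(-419447 - 211853)/(P(646, D) + 427214) = (-419447 - 211853)/((646 + 12*410) + 427214) = -631300/((646 + 4920) + 427214) = -631300/(5566 + 427214) = -631300/432780 = -631300*1/432780 = -31565/21639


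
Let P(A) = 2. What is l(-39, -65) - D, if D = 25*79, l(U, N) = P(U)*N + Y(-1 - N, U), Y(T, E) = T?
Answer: -2041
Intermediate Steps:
l(U, N) = -1 + N (l(U, N) = 2*N + (-1 - N) = -1 + N)
D = 1975
l(-39, -65) - D = (-1 - 65) - 1*1975 = -66 - 1975 = -2041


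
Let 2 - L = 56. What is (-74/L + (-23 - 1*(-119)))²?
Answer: 6911641/729 ≈ 9481.0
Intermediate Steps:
L = -54 (L = 2 - 1*56 = 2 - 56 = -54)
(-74/L + (-23 - 1*(-119)))² = (-74/(-54) + (-23 - 1*(-119)))² = (-74*(-1/54) + (-23 + 119))² = (37/27 + 96)² = (2629/27)² = 6911641/729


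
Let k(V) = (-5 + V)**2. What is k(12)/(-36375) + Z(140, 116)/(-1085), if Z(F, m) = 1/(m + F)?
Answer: -2729323/2020704000 ≈ -0.0013507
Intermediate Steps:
Z(F, m) = 1/(F + m)
k(12)/(-36375) + Z(140, 116)/(-1085) = (-5 + 12)**2/(-36375) + 1/((140 + 116)*(-1085)) = 7**2*(-1/36375) - 1/1085/256 = 49*(-1/36375) + (1/256)*(-1/1085) = -49/36375 - 1/277760 = -2729323/2020704000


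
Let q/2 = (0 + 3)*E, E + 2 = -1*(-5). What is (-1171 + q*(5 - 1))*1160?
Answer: -1274840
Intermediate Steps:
E = 3 (E = -2 - 1*(-5) = -2 + 5 = 3)
q = 18 (q = 2*((0 + 3)*3) = 2*(3*3) = 2*9 = 18)
(-1171 + q*(5 - 1))*1160 = (-1171 + 18*(5 - 1))*1160 = (-1171 + 18*4)*1160 = (-1171 + 72)*1160 = -1099*1160 = -1274840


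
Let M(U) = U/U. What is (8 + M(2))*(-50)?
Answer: -450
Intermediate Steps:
M(U) = 1
(8 + M(2))*(-50) = (8 + 1)*(-50) = 9*(-50) = -450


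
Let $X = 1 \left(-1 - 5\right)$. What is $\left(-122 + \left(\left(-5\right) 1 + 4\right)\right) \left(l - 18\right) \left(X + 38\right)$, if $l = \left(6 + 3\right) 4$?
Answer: $-70848$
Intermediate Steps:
$l = 36$ ($l = 9 \cdot 4 = 36$)
$X = -6$ ($X = 1 \left(-6\right) = -6$)
$\left(-122 + \left(\left(-5\right) 1 + 4\right)\right) \left(l - 18\right) \left(X + 38\right) = \left(-122 + \left(\left(-5\right) 1 + 4\right)\right) \left(36 - 18\right) \left(-6 + 38\right) = \left(-122 + \left(-5 + 4\right)\right) 18 \cdot 32 = \left(-122 - 1\right) 576 = \left(-123\right) 576 = -70848$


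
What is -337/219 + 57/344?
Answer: -103445/75336 ≈ -1.3731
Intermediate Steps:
-337/219 + 57/344 = -103445/75336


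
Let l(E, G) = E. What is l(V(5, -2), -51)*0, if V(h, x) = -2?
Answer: 0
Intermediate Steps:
l(V(5, -2), -51)*0 = -2*0 = 0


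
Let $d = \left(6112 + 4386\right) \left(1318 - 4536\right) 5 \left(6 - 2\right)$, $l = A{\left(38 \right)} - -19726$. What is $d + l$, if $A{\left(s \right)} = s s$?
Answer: $-675630110$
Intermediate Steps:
$A{\left(s \right)} = s^{2}$
$l = 21170$ ($l = 38^{2} - -19726 = 1444 + 19726 = 21170$)
$d = -675651280$ ($d = 10498 \left(-3218\right) 5 \cdot 4 = \left(-33782564\right) 20 = -675651280$)
$d + l = -675651280 + 21170 = -675630110$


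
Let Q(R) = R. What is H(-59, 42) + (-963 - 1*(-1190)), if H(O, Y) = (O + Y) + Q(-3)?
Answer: 207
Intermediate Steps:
H(O, Y) = -3 + O + Y (H(O, Y) = (O + Y) - 3 = -3 + O + Y)
H(-59, 42) + (-963 - 1*(-1190)) = (-3 - 59 + 42) + (-963 - 1*(-1190)) = -20 + (-963 + 1190) = -20 + 227 = 207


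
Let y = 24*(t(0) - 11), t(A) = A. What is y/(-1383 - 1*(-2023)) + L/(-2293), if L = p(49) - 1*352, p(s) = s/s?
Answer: -47589/183440 ≈ -0.25943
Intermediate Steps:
p(s) = 1
L = -351 (L = 1 - 1*352 = 1 - 352 = -351)
y = -264 (y = 24*(0 - 11) = 24*(-11) = -264)
y/(-1383 - 1*(-2023)) + L/(-2293) = -264/(-1383 - 1*(-2023)) - 351/(-2293) = -264/(-1383 + 2023) - 351*(-1/2293) = -264/640 + 351/2293 = -264*1/640 + 351/2293 = -33/80 + 351/2293 = -47589/183440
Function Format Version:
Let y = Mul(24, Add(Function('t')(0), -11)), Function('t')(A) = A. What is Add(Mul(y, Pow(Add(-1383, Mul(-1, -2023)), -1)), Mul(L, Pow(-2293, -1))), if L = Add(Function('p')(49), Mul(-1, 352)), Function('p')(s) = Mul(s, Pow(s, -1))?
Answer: Rational(-47589, 183440) ≈ -0.25943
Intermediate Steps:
Function('p')(s) = 1
L = -351 (L = Add(1, Mul(-1, 352)) = Add(1, -352) = -351)
y = -264 (y = Mul(24, Add(0, -11)) = Mul(24, -11) = -264)
Add(Mul(y, Pow(Add(-1383, Mul(-1, -2023)), -1)), Mul(L, Pow(-2293, -1))) = Add(Mul(-264, Pow(Add(-1383, Mul(-1, -2023)), -1)), Mul(-351, Pow(-2293, -1))) = Add(Mul(-264, Pow(Add(-1383, 2023), -1)), Mul(-351, Rational(-1, 2293))) = Add(Mul(-264, Pow(640, -1)), Rational(351, 2293)) = Add(Mul(-264, Rational(1, 640)), Rational(351, 2293)) = Add(Rational(-33, 80), Rational(351, 2293)) = Rational(-47589, 183440)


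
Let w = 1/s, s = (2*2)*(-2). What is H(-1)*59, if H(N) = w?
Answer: -59/8 ≈ -7.3750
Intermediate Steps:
s = -8 (s = 4*(-2) = -8)
w = -⅛ (w = 1/(-8) = -⅛ ≈ -0.12500)
H(N) = -⅛
H(-1)*59 = -⅛*59 = -59/8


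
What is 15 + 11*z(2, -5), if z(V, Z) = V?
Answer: 37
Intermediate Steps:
15 + 11*z(2, -5) = 15 + 11*2 = 15 + 22 = 37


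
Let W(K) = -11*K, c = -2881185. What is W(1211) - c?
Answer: 2867864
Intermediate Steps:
W(1211) - c = -11*1211 - 1*(-2881185) = -13321 + 2881185 = 2867864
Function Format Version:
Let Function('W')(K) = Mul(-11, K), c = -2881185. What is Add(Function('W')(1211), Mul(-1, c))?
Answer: 2867864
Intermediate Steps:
Add(Function('W')(1211), Mul(-1, c)) = Add(Mul(-11, 1211), Mul(-1, -2881185)) = Add(-13321, 2881185) = 2867864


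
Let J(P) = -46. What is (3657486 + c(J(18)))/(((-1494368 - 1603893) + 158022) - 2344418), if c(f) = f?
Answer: -3657440/5284657 ≈ -0.69209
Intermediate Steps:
(3657486 + c(J(18)))/(((-1494368 - 1603893) + 158022) - 2344418) = (3657486 - 46)/(((-1494368 - 1603893) + 158022) - 2344418) = 3657440/((-3098261 + 158022) - 2344418) = 3657440/(-2940239 - 2344418) = 3657440/(-5284657) = 3657440*(-1/5284657) = -3657440/5284657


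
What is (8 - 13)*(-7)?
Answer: 35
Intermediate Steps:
(8 - 13)*(-7) = -5*(-7) = 35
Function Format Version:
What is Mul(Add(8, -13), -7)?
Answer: 35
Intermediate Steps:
Mul(Add(8, -13), -7) = Mul(-5, -7) = 35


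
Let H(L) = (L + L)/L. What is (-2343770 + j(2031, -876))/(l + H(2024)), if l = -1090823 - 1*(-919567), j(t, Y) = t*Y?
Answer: 2061463/85627 ≈ 24.075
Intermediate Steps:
j(t, Y) = Y*t
H(L) = 2 (H(L) = (2*L)/L = 2)
l = -171256 (l = -1090823 + 919567 = -171256)
(-2343770 + j(2031, -876))/(l + H(2024)) = (-2343770 - 876*2031)/(-171256 + 2) = (-2343770 - 1779156)/(-171254) = -4122926*(-1/171254) = 2061463/85627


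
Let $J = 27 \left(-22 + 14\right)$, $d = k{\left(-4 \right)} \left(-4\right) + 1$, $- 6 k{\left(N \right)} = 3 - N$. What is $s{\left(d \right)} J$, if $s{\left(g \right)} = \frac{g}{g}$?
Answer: $-216$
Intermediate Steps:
$k{\left(N \right)} = - \frac{1}{2} + \frac{N}{6}$ ($k{\left(N \right)} = - \frac{3 - N}{6} = - \frac{1}{2} + \frac{N}{6}$)
$d = \frac{17}{3}$ ($d = \left(- \frac{1}{2} + \frac{1}{6} \left(-4\right)\right) \left(-4\right) + 1 = \left(- \frac{1}{2} - \frac{2}{3}\right) \left(-4\right) + 1 = \left(- \frac{7}{6}\right) \left(-4\right) + 1 = \frac{14}{3} + 1 = \frac{17}{3} \approx 5.6667$)
$s{\left(g \right)} = 1$
$J = -216$ ($J = 27 \left(-8\right) = -216$)
$s{\left(d \right)} J = 1 \left(-216\right) = -216$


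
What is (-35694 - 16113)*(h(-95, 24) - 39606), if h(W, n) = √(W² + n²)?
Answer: 2051868042 - 51807*√9601 ≈ 2.0468e+9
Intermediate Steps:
(-35694 - 16113)*(h(-95, 24) - 39606) = (-35694 - 16113)*(√((-95)² + 24²) - 39606) = -51807*(√(9025 + 576) - 39606) = -51807*(√9601 - 39606) = -51807*(-39606 + √9601) = 2051868042 - 51807*√9601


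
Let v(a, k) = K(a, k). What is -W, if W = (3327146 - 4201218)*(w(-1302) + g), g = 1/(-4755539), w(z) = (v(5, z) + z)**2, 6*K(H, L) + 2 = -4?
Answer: 7057254630657511600/4755539 ≈ 1.4840e+12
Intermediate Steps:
K(H, L) = -1 (K(H, L) = -1/3 + (1/6)*(-4) = -1/3 - 2/3 = -1)
v(a, k) = -1
w(z) = (-1 + z)**2
g = -1/4755539 ≈ -2.1028e-7
W = -7057254630657511600/4755539 (W = (3327146 - 4201218)*((-1 - 1302)**2 - 1/4755539) = -874072*((-1303)**2 - 1/4755539) = -874072*(1697809 - 1/4755539) = -874072*8073996914050/4755539 = -7057254630657511600/4755539 ≈ -1.4840e+12)
-W = -1*(-7057254630657511600/4755539) = 7057254630657511600/4755539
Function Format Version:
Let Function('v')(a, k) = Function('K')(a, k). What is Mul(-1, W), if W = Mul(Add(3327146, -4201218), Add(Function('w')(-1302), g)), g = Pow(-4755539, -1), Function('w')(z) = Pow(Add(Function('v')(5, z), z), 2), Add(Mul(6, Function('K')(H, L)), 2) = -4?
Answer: Rational(7057254630657511600, 4755539) ≈ 1.4840e+12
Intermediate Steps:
Function('K')(H, L) = -1 (Function('K')(H, L) = Add(Rational(-1, 3), Mul(Rational(1, 6), -4)) = Add(Rational(-1, 3), Rational(-2, 3)) = -1)
Function('v')(a, k) = -1
Function('w')(z) = Pow(Add(-1, z), 2)
g = Rational(-1, 4755539) ≈ -2.1028e-7
W = Rational(-7057254630657511600, 4755539) (W = Mul(Add(3327146, -4201218), Add(Pow(Add(-1, -1302), 2), Rational(-1, 4755539))) = Mul(-874072, Add(Pow(-1303, 2), Rational(-1, 4755539))) = Mul(-874072, Add(1697809, Rational(-1, 4755539))) = Mul(-874072, Rational(8073996914050, 4755539)) = Rational(-7057254630657511600, 4755539) ≈ -1.4840e+12)
Mul(-1, W) = Mul(-1, Rational(-7057254630657511600, 4755539)) = Rational(7057254630657511600, 4755539)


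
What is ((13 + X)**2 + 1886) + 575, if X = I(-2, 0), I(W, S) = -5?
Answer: 2525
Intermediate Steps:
X = -5
((13 + X)**2 + 1886) + 575 = ((13 - 5)**2 + 1886) + 575 = (8**2 + 1886) + 575 = (64 + 1886) + 575 = 1950 + 575 = 2525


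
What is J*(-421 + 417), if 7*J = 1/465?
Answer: -4/3255 ≈ -0.0012289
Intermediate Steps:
J = 1/3255 (J = (⅐)/465 = (⅐)*(1/465) = 1/3255 ≈ 0.00030722)
J*(-421 + 417) = (-421 + 417)/3255 = (1/3255)*(-4) = -4/3255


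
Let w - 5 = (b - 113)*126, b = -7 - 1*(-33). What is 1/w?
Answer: -1/10957 ≈ -9.1266e-5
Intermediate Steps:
b = 26 (b = -7 + 33 = 26)
w = -10957 (w = 5 + (26 - 113)*126 = 5 - 87*126 = 5 - 10962 = -10957)
1/w = 1/(-10957) = -1/10957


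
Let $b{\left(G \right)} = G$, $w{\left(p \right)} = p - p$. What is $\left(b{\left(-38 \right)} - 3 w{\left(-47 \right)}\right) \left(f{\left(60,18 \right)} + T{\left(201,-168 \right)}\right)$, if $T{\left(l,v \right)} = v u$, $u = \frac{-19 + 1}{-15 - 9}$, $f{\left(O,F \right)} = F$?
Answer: $4104$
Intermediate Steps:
$w{\left(p \right)} = 0$
$u = \frac{3}{4}$ ($u = - \frac{18}{-24} = \left(-18\right) \left(- \frac{1}{24}\right) = \frac{3}{4} \approx 0.75$)
$T{\left(l,v \right)} = \frac{3 v}{4}$ ($T{\left(l,v \right)} = v \frac{3}{4} = \frac{3 v}{4}$)
$\left(b{\left(-38 \right)} - 3 w{\left(-47 \right)}\right) \left(f{\left(60,18 \right)} + T{\left(201,-168 \right)}\right) = \left(-38 - 0\right) \left(18 + \frac{3}{4} \left(-168\right)\right) = \left(-38 + 0\right) \left(18 - 126\right) = \left(-38\right) \left(-108\right) = 4104$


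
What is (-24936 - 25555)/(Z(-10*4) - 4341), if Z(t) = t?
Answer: 50491/4381 ≈ 11.525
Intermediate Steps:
(-24936 - 25555)/(Z(-10*4) - 4341) = (-24936 - 25555)/(-10*4 - 4341) = -50491/(-40 - 4341) = -50491/(-4381) = -50491*(-1/4381) = 50491/4381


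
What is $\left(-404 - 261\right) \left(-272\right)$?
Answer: $180880$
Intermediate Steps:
$\left(-404 - 261\right) \left(-272\right) = \left(-665\right) \left(-272\right) = 180880$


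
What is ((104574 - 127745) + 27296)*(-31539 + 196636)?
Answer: 681025125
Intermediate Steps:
((104574 - 127745) + 27296)*(-31539 + 196636) = (-23171 + 27296)*165097 = 4125*165097 = 681025125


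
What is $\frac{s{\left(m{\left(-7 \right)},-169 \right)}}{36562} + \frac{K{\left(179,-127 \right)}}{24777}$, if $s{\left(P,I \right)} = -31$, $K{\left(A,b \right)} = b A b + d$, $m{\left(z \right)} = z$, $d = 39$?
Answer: $\frac{105558478973}{905896674} \approx 116.52$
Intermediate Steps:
$K{\left(A,b \right)} = 39 + A b^{2}$ ($K{\left(A,b \right)} = b A b + 39 = A b b + 39 = A b^{2} + 39 = 39 + A b^{2}$)
$\frac{s{\left(m{\left(-7 \right)},-169 \right)}}{36562} + \frac{K{\left(179,-127 \right)}}{24777} = - \frac{31}{36562} + \frac{39 + 179 \left(-127\right)^{2}}{24777} = \left(-31\right) \frac{1}{36562} + \left(39 + 179 \cdot 16129\right) \frac{1}{24777} = - \frac{31}{36562} + \left(39 + 2887091\right) \frac{1}{24777} = - \frac{31}{36562} + 2887130 \cdot \frac{1}{24777} = - \frac{31}{36562} + \frac{2887130}{24777} = \frac{105558478973}{905896674}$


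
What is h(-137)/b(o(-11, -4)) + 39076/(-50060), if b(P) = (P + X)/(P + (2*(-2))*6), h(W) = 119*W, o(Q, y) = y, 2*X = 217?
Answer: 11423752799/2615635 ≈ 4367.5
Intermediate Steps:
X = 217/2 (X = (½)*217 = 217/2 ≈ 108.50)
b(P) = (217/2 + P)/(-24 + P) (b(P) = (P + 217/2)/(P + (2*(-2))*6) = (217/2 + P)/(P - 4*6) = (217/2 + P)/(P - 24) = (217/2 + P)/(-24 + P))
h(-137)/b(o(-11, -4)) + 39076/(-50060) = (119*(-137))/(((217/2 - 4)/(-24 - 4))) + 39076/(-50060) = -16303/((209/2)/(-28)) + 39076*(-1/50060) = -16303/((-1/28*209/2)) - 9769/12515 = -16303/(-209/56) - 9769/12515 = -16303*(-56/209) - 9769/12515 = 912968/209 - 9769/12515 = 11423752799/2615635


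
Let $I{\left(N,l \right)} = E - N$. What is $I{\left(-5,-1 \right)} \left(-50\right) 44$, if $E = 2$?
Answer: $-15400$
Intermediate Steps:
$I{\left(N,l \right)} = 2 - N$
$I{\left(-5,-1 \right)} \left(-50\right) 44 = \left(2 - -5\right) \left(-50\right) 44 = \left(2 + 5\right) \left(-50\right) 44 = 7 \left(-50\right) 44 = \left(-350\right) 44 = -15400$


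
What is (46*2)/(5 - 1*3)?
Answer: 46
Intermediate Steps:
(46*2)/(5 - 1*3) = 92/(5 - 3) = 92/2 = 92*(½) = 46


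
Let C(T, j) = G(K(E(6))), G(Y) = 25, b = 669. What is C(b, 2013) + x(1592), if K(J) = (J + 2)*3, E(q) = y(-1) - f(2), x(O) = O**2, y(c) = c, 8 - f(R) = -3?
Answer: 2534489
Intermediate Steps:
f(R) = 11 (f(R) = 8 - 1*(-3) = 8 + 3 = 11)
E(q) = -12 (E(q) = -1 - 1*11 = -1 - 11 = -12)
K(J) = 6 + 3*J (K(J) = (2 + J)*3 = 6 + 3*J)
C(T, j) = 25
C(b, 2013) + x(1592) = 25 + 1592**2 = 25 + 2534464 = 2534489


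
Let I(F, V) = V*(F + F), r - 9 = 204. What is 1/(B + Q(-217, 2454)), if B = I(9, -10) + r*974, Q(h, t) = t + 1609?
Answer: 1/211345 ≈ 4.7316e-6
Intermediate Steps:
r = 213 (r = 9 + 204 = 213)
Q(h, t) = 1609 + t
I(F, V) = 2*F*V (I(F, V) = V*(2*F) = 2*F*V)
B = 207282 (B = 2*9*(-10) + 213*974 = -180 + 207462 = 207282)
1/(B + Q(-217, 2454)) = 1/(207282 + (1609 + 2454)) = 1/(207282 + 4063) = 1/211345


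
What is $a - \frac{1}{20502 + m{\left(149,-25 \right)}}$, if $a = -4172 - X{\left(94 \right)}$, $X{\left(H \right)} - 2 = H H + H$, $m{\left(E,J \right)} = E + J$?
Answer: $- \frac{270283105}{20626} \approx -13104.0$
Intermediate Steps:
$X{\left(H \right)} = 2 + H + H^{2}$ ($X{\left(H \right)} = 2 + \left(H H + H\right) = 2 + \left(H^{2} + H\right) = 2 + \left(H + H^{2}\right) = 2 + H + H^{2}$)
$a = -13104$ ($a = -4172 - \left(2 + 94 + 94^{2}\right) = -4172 - \left(2 + 94 + 8836\right) = -4172 - 8932 = -13104$)
$a - \frac{1}{20502 + m{\left(149,-25 \right)}} = -13104 - \frac{1}{20502 + \left(149 - 25\right)} = -13104 - \frac{1}{20502 + 124} = -13104 - \frac{1}{20626} = - \frac{270283105}{20626}$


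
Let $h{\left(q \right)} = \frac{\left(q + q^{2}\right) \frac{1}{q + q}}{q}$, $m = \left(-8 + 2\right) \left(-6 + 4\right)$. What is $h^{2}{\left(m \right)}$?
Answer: $\frac{169}{576} \approx 0.2934$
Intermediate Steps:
$m = 12$ ($m = \left(-6\right) \left(-2\right) = 12$)
$h{\left(q \right)} = \frac{q + q^{2}}{2 q^{2}}$ ($h{\left(q \right)} = \frac{\left(q + q^{2}\right) \frac{1}{2 q}}{q} = \frac{\frac{1}{2} \frac{1}{q} \left(q + q^{2}\right)}{q} = \frac{q + q^{2}}{2 q^{2}}$)
$h^{2}{\left(m \right)} = \left(\frac{1 + 12}{2 \cdot 12}\right)^{2} = \left(\frac{1}{2} \cdot \frac{1}{12} \cdot 13\right)^{2} = \left(\frac{13}{24}\right)^{2} = \frac{169}{576}$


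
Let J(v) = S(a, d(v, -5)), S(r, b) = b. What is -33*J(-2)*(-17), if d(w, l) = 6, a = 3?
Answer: 3366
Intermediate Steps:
J(v) = 6
-33*J(-2)*(-17) = -33*6*(-17) = -198*(-17) = 3366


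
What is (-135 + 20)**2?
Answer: 13225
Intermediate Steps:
(-135 + 20)**2 = (-115)**2 = 13225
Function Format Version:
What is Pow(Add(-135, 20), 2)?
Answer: 13225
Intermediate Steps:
Pow(Add(-135, 20), 2) = Pow(-115, 2) = 13225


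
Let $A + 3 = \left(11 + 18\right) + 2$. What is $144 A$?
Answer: $4032$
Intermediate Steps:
$A = 28$ ($A = -3 + \left(\left(11 + 18\right) + 2\right) = -3 + \left(29 + 2\right) = -3 + 31 = 28$)
$144 A = 144 \cdot 28 = 4032$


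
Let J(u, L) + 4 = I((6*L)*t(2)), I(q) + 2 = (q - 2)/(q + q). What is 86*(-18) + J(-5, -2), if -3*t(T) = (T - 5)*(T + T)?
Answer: -74567/48 ≈ -1553.5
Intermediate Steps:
t(T) = -2*T*(-5 + T)/3 (t(T) = -(T - 5)*(T + T)/3 = -(-5 + T)*2*T/3 = -2*T*(-5 + T)/3)
I(q) = -2 + (-2 + q)/(2*q) (I(q) = -2 + (q - 2)/(q + q) = -2 + (-2 + q)/((2*q)) = -2 + (-2 + q)*(1/(2*q)) = -2 + (-2 + q)/(2*q))
J(u, L) = -11/2 - 1/(24*L) (J(u, L) = -4 + (-3/2 - 1/((6*L)*((⅔)*2*(5 - 1*2)))) = -4 + (-3/2 - 1/((6*L)*((⅔)*2*(5 - 2)))) = -4 + (-3/2 - 1/((6*L)*((⅔)*2*3))) = -4 + (-3/2 - 1/((6*L)*4)) = -4 + (-3/2 - 1/(24*L)) = -11/2 - 1/(24*L))
86*(-18) + J(-5, -2) = 86*(-18) + (1/24)*(-1 - 132*(-2))/(-2) = -1548 + (1/24)*(-½)*(-1 + 264) = -1548 + (1/24)*(-½)*263 = -1548 - 263/48 = -74567/48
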